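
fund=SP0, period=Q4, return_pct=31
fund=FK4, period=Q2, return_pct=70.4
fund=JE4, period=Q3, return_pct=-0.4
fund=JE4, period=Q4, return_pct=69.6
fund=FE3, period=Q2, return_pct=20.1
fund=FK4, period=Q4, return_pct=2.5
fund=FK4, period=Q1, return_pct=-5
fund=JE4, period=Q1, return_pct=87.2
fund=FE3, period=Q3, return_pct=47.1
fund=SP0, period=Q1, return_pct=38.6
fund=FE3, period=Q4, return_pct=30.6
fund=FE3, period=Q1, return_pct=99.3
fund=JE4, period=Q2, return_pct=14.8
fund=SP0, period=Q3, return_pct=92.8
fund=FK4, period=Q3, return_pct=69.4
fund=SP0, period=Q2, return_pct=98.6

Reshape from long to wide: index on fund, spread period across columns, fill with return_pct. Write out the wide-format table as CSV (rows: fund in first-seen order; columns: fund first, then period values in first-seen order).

Columns: fund plus the 4 distinct period values (Q4, Q2, Q3, Q1).
For example, row SP0 column Q4 takes return_pct=31 from the long row (SP0, Q4).

fund,Q4,Q2,Q3,Q1
SP0,31,98.6,92.8,38.6
FK4,2.5,70.4,69.4,-5
JE4,69.6,14.8,-0.4,87.2
FE3,30.6,20.1,47.1,99.3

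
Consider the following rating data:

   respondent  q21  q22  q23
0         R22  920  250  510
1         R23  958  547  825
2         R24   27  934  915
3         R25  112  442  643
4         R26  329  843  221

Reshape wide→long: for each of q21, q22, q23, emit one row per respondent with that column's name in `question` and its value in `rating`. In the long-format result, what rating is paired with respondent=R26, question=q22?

843

Unpivoting turns each (respondent, wide-column) pair into one long row.
The wide cell at row R26, column q22 holds 843, so the long row (R26, q22) has rating=843.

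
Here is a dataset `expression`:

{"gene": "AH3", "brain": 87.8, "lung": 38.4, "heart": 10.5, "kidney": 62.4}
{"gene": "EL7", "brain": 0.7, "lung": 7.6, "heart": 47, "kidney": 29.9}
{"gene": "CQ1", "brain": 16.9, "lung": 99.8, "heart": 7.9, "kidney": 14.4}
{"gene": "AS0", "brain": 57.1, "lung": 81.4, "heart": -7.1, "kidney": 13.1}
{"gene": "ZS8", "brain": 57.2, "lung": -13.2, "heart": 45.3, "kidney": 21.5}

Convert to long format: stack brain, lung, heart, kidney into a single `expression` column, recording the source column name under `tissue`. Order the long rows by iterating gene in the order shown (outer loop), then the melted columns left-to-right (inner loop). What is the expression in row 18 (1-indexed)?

20 rows total (5 × 4). Row 18: index ⌊(18-1)/4⌋ = 4 into gene → ZS8; (18-1) mod 4 = 1 into the melted columns → lung.
So row 18 is (ZS8, lung, -13.2); expression = -13.2.

-13.2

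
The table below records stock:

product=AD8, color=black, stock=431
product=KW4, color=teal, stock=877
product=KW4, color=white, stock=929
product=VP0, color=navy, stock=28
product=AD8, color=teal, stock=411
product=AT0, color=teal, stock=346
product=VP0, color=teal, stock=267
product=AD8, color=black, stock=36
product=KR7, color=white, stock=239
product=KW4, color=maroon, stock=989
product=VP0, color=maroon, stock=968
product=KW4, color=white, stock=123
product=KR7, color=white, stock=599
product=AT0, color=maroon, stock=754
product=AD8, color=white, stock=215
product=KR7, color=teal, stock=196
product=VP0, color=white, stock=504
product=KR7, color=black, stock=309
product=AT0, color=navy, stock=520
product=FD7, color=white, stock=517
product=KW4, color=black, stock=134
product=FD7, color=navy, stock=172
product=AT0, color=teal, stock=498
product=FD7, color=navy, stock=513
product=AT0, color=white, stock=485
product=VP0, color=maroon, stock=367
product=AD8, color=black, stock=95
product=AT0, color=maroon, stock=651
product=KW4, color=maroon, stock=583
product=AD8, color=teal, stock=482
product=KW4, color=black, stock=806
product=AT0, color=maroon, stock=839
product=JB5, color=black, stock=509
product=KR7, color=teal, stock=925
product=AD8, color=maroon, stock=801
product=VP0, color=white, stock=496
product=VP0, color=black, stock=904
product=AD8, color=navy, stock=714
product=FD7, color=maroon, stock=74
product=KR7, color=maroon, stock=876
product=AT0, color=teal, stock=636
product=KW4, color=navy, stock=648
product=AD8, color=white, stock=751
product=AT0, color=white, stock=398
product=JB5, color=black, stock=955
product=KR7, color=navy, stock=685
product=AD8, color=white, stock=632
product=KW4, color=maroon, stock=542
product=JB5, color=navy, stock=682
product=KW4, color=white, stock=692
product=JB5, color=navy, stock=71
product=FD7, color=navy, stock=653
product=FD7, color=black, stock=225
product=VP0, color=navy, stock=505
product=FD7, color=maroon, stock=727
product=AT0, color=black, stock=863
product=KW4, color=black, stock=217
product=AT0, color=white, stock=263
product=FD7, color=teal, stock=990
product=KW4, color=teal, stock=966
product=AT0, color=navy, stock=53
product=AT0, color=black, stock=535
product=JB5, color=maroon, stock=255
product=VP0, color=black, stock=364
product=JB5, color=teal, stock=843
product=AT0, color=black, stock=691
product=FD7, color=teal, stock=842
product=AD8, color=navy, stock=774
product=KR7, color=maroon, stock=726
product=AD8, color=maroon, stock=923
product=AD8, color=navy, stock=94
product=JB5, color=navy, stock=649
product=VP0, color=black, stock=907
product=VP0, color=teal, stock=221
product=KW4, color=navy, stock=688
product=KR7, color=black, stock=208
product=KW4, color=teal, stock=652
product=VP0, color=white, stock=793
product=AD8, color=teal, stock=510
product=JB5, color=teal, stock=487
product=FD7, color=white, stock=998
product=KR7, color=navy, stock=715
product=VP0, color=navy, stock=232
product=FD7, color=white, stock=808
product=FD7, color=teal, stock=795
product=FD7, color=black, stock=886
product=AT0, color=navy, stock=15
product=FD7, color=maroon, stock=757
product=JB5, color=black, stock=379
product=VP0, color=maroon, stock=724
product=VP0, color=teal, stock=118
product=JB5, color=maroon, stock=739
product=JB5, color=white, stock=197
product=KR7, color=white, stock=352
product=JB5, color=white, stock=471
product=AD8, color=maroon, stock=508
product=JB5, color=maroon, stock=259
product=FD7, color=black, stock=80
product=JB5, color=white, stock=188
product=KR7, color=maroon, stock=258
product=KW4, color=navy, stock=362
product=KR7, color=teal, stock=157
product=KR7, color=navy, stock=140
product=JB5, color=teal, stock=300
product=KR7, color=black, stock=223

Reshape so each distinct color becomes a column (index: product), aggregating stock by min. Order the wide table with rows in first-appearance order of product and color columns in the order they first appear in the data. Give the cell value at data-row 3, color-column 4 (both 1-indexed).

28

With rows in first-appearance order of product, row 3 is product=VP0. color columns in first-appearance order: black, teal, white, navy, maroon; column 4 is navy.
Long rows with product=VP0, color=navy: min(28, 505, 232) = 28.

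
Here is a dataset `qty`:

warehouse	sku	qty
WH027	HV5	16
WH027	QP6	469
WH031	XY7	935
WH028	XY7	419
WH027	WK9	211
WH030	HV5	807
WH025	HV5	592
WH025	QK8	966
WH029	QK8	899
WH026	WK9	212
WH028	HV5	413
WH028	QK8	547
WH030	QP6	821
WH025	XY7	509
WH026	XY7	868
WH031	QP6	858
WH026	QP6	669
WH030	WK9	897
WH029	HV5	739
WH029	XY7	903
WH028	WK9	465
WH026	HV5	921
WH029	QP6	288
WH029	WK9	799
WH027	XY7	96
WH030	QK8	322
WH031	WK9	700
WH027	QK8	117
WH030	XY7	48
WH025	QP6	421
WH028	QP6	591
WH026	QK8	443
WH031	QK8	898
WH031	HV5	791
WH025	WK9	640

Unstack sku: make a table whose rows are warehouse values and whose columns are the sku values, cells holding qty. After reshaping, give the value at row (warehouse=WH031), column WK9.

Wide layout: rows indexed by warehouse, columns are the 5 distinct sku values (HV5, QP6, XY7, WK9, QK8).
Cell (warehouse=WH031, sku=WK9) draws from the long row where warehouse=WH031 and sku=WK9, which has qty=700.

700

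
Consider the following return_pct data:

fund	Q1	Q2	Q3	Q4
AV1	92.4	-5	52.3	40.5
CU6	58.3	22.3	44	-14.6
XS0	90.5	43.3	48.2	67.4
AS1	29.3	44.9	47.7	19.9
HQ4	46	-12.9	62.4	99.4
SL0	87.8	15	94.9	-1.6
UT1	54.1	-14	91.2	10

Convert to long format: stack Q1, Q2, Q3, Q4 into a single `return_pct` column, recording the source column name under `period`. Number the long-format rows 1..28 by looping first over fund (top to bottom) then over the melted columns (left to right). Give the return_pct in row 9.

28 rows total (7 × 4). Row 9: index ⌊(9-1)/4⌋ = 2 into fund → XS0; (9-1) mod 4 = 0 into the melted columns → Q1.
So row 9 is (XS0, Q1, 90.5); return_pct = 90.5.

90.5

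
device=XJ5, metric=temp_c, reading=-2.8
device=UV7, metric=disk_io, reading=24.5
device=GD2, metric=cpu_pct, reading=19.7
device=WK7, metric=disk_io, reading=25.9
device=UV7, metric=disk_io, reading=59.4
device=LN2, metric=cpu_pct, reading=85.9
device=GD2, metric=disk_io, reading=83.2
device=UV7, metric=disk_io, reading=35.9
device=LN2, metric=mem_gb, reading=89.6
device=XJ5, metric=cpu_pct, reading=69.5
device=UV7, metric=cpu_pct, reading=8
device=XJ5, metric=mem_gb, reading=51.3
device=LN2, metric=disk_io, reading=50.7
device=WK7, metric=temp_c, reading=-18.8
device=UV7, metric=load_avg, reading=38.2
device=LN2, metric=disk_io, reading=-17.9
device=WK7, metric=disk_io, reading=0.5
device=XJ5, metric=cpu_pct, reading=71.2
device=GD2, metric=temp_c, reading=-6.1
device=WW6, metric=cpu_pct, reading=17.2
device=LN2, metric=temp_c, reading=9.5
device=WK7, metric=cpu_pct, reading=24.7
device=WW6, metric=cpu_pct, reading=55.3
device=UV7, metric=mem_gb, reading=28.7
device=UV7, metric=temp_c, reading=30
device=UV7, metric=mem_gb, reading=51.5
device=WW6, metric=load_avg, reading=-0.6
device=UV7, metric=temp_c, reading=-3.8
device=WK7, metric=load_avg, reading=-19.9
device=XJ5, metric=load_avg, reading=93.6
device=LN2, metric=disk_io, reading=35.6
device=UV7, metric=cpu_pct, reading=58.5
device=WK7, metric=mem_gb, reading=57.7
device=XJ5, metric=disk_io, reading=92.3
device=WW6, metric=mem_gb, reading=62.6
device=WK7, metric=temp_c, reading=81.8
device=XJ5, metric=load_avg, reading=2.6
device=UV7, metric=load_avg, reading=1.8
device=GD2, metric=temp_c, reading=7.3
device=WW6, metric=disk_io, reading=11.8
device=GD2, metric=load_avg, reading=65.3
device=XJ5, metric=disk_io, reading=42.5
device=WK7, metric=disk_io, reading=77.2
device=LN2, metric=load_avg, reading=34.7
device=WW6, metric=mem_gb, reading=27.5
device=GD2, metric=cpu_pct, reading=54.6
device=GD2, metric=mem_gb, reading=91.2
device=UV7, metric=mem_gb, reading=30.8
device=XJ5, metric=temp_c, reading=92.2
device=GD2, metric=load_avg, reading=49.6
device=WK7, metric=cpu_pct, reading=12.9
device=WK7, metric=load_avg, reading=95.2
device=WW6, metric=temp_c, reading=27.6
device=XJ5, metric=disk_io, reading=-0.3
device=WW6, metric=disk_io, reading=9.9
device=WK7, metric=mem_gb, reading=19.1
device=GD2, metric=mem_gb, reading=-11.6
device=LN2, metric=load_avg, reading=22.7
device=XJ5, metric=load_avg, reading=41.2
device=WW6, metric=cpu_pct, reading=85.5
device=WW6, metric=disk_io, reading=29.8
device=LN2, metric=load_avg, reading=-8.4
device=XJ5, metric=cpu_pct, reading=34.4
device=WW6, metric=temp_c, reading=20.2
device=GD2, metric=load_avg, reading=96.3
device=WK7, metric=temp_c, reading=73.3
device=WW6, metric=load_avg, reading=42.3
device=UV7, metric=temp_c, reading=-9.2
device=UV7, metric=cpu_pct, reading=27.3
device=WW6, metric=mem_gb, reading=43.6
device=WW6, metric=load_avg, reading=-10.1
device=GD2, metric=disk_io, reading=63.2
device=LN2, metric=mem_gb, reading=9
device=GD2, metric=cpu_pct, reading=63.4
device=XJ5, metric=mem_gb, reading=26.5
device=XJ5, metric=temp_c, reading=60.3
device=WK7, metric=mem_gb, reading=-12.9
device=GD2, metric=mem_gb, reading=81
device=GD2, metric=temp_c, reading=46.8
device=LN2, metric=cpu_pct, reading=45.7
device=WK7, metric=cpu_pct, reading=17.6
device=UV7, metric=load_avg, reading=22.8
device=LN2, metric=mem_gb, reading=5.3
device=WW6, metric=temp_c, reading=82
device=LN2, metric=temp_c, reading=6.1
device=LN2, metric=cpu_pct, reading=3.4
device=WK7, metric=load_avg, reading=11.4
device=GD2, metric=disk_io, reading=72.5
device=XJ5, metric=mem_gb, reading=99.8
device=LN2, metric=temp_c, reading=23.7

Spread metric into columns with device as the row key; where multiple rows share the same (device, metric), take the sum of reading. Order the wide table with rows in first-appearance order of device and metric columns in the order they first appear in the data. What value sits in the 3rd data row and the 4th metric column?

With rows in first-appearance order of device, row 3 is device=GD2. metric columns in first-appearance order: temp_c, disk_io, cpu_pct, mem_gb, load_avg; column 4 is mem_gb.
Long rows with device=GD2, metric=mem_gb: 91.2 + -11.6 + 81 = 160.6.

160.6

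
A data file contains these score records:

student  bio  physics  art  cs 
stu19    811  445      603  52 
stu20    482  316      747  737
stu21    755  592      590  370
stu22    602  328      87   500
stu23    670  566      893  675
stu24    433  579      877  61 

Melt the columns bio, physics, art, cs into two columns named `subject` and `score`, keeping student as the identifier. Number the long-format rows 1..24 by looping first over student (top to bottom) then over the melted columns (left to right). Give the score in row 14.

24 rows total (6 × 4). Row 14: index ⌊(14-1)/4⌋ = 3 into student → stu22; (14-1) mod 4 = 1 into the melted columns → physics.
So row 14 is (stu22, physics, 328); score = 328.

328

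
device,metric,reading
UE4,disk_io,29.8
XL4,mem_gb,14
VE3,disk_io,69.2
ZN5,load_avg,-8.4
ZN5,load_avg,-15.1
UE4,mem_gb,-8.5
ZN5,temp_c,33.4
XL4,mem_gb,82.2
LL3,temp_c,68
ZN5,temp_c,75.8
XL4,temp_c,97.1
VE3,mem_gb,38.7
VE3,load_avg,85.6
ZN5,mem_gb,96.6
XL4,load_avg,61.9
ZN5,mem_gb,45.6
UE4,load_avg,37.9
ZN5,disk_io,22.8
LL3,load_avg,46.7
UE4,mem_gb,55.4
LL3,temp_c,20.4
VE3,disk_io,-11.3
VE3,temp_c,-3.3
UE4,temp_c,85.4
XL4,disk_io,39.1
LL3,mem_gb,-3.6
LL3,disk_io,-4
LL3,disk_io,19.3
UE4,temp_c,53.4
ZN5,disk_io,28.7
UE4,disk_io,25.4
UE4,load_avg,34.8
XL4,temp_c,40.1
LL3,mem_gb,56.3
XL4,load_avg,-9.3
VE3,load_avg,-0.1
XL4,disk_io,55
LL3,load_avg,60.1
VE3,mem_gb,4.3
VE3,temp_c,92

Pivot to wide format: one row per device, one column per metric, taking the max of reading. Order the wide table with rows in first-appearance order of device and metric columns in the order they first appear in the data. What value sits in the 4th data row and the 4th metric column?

With rows in first-appearance order of device, row 4 is device=ZN5. metric columns in first-appearance order: disk_io, mem_gb, load_avg, temp_c; column 4 is temp_c.
Long rows with device=ZN5, metric=temp_c: max(33.4, 75.8) = 75.8.

75.8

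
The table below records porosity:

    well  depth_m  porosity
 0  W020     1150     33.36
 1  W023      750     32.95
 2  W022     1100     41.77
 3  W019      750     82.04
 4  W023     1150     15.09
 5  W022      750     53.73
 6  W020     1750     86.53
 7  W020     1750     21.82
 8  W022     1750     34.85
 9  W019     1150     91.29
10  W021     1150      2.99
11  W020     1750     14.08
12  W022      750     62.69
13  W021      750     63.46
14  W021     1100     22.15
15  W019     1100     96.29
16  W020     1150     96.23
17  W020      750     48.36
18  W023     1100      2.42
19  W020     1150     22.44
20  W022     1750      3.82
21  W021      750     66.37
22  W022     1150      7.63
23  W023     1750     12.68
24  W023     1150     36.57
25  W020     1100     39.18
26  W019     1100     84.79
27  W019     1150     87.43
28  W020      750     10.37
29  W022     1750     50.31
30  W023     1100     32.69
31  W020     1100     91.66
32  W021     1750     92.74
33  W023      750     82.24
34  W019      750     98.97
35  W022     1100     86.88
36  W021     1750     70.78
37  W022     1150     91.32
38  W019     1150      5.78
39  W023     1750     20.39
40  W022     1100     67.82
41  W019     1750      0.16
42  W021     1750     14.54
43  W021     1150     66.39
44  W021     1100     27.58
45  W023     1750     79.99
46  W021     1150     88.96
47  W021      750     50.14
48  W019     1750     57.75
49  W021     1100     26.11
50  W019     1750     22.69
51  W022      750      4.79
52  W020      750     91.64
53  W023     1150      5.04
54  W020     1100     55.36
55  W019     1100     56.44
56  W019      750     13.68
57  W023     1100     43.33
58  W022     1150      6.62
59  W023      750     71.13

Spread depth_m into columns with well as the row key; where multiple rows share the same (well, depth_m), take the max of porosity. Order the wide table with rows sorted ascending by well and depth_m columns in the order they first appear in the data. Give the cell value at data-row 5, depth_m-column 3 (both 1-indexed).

43.33

With rows sorted ascending by well, row 5 is well=W023. depth_m columns in first-appearance order: 1150, 750, 1100, 1750; column 3 is 1100.
Long rows with well=W023, depth_m=1100: max(2.42, 32.69, 43.33) = 43.33.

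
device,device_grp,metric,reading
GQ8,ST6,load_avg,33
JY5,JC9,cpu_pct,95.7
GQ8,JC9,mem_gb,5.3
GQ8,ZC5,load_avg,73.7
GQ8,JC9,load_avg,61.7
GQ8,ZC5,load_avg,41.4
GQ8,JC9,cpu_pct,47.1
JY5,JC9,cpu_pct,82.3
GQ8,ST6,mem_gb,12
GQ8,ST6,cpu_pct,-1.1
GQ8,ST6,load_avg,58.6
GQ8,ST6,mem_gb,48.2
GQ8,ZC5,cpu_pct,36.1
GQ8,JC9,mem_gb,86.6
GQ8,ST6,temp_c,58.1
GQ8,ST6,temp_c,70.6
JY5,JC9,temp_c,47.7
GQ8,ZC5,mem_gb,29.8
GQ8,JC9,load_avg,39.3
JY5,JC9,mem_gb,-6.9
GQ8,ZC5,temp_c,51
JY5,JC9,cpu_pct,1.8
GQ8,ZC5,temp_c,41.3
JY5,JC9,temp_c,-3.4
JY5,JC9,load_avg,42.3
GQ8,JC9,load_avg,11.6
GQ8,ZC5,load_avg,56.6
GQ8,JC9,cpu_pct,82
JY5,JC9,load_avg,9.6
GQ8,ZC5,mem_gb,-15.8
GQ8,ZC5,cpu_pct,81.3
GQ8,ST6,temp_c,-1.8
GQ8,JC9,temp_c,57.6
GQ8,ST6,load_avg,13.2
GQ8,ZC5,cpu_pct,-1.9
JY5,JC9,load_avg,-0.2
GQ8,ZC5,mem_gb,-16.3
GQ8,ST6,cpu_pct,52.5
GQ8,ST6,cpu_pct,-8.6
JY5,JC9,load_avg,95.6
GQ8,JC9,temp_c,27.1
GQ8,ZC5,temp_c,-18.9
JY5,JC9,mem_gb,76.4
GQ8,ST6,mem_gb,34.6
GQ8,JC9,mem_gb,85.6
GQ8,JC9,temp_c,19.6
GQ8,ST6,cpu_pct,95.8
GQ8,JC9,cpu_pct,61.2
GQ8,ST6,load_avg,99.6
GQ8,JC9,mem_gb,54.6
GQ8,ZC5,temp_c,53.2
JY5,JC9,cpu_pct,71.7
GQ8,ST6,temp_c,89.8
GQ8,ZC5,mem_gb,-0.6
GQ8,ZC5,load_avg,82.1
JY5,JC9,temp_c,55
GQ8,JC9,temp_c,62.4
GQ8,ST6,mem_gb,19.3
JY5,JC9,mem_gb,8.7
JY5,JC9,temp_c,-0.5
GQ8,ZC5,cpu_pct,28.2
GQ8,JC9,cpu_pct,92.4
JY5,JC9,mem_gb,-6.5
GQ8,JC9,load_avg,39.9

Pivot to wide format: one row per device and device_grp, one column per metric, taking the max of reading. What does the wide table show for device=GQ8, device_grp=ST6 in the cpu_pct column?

95.8

Rows with device=GQ8, device_grp=ST6 and metric=cpu_pct: reading values are -1.1, 52.5, -8.6, 95.8.
max(-1.1, 52.5, -8.6, 95.8) = 95.8.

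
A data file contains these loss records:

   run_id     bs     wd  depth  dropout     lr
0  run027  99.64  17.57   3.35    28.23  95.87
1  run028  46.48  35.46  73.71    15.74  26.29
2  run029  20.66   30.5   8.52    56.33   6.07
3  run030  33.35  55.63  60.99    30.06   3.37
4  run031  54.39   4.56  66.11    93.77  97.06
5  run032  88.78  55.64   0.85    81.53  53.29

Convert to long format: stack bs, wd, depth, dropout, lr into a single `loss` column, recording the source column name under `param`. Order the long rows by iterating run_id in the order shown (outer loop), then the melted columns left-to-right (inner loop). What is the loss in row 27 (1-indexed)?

30 rows total (6 × 5). Row 27: index ⌊(27-1)/5⌋ = 5 into run_id → run032; (27-1) mod 5 = 1 into the melted columns → wd.
So row 27 is (run032, wd, 55.64); loss = 55.64.

55.64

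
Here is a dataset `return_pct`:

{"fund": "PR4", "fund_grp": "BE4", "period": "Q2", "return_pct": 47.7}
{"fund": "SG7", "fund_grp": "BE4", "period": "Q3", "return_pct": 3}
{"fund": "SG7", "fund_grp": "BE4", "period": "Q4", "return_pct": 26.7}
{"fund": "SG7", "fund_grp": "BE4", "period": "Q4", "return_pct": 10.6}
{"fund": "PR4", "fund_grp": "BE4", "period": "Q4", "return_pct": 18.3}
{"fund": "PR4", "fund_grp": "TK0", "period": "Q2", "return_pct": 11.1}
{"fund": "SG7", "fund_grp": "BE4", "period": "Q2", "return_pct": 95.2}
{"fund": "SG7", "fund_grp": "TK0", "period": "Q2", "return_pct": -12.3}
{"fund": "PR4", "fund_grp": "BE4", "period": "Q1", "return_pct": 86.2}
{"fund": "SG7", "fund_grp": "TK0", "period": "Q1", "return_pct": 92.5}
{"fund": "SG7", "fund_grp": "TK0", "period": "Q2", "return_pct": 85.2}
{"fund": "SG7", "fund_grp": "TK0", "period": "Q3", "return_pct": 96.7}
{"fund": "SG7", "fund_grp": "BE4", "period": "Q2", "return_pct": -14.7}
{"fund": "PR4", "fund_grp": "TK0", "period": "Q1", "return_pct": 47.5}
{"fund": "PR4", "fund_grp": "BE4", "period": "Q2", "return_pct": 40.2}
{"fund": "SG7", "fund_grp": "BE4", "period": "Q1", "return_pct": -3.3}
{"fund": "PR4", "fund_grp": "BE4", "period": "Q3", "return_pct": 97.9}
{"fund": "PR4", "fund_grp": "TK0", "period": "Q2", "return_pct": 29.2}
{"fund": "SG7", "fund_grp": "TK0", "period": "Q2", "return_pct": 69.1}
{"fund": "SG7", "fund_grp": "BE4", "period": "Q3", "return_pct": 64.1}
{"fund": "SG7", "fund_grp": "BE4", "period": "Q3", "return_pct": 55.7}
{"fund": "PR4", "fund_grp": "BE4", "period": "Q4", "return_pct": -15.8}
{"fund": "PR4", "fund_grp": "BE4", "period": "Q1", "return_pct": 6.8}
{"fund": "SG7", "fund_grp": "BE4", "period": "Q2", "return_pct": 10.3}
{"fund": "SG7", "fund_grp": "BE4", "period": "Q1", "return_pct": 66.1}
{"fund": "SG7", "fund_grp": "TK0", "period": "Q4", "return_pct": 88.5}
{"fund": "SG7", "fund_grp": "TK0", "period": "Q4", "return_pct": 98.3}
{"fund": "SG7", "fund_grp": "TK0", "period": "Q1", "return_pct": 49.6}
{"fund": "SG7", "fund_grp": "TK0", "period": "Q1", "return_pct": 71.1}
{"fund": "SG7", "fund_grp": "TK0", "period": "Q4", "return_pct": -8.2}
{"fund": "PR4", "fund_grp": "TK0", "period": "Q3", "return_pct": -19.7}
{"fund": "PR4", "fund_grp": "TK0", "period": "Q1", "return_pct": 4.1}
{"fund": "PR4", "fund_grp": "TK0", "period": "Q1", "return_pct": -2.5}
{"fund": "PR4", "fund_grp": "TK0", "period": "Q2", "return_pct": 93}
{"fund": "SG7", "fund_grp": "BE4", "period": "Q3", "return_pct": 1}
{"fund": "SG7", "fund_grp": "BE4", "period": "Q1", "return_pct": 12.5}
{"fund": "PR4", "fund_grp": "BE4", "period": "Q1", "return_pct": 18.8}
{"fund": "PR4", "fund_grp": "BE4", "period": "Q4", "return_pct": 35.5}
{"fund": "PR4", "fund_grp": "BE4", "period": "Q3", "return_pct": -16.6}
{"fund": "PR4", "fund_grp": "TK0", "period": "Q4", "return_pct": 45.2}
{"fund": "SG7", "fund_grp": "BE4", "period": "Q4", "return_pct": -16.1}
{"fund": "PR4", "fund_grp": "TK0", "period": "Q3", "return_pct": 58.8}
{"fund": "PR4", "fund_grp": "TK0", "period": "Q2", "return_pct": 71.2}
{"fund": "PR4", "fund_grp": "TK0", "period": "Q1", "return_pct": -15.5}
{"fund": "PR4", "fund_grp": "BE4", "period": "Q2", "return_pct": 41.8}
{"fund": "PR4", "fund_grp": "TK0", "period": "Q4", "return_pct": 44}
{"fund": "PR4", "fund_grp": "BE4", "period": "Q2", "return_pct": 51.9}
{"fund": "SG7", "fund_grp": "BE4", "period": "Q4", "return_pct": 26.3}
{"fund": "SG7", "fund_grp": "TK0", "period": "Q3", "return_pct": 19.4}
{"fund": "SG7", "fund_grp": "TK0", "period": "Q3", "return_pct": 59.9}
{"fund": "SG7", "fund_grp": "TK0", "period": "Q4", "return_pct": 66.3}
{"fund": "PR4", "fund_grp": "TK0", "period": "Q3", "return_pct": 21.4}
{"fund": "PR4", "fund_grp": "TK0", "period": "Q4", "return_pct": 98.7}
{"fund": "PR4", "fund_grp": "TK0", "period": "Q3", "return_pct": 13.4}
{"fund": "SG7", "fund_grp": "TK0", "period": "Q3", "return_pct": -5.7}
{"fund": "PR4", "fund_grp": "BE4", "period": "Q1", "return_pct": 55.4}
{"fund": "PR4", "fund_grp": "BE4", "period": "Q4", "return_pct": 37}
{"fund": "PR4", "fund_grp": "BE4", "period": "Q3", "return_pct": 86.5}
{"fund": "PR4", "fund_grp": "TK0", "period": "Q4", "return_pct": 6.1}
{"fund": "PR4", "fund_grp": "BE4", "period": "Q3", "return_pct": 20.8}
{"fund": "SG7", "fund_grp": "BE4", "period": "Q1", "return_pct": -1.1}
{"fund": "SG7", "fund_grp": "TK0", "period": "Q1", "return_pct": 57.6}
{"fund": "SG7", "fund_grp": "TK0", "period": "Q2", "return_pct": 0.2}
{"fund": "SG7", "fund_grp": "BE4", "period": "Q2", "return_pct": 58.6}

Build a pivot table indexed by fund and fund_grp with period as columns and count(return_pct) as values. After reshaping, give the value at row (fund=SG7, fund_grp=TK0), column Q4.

Rows with fund=SG7, fund_grp=TK0 and period=Q4: return_pct values are 88.5, 98.3, -8.2, 66.3.
4 rows match — count = 4.

4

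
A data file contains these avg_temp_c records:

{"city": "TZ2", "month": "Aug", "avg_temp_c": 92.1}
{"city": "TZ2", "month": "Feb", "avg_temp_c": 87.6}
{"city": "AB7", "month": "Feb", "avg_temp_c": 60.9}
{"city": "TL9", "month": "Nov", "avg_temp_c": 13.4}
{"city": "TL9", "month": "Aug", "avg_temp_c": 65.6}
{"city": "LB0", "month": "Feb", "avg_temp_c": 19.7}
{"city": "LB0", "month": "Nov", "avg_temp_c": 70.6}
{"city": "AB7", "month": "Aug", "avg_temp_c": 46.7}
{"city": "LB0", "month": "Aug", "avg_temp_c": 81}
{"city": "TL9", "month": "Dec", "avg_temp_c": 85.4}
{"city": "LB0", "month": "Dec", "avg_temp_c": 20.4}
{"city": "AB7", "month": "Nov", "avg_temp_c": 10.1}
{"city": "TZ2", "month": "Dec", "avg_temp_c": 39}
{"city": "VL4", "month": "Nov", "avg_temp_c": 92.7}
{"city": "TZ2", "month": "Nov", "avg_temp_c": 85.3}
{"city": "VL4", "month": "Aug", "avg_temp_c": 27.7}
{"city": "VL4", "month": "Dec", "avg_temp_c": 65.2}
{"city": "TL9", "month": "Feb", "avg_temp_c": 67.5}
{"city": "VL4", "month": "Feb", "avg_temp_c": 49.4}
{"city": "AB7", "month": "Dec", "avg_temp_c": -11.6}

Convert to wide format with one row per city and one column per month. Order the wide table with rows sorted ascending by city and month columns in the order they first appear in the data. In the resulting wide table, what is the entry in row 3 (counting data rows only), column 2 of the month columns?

67.5

With rows sorted ascending by city, row 3 is city=TL9. month columns in first-appearance order: Aug, Feb, Nov, Dec; column 2 is Feb.
Long rows with city=TL9, month=Feb: avg_temp_c = 67.5.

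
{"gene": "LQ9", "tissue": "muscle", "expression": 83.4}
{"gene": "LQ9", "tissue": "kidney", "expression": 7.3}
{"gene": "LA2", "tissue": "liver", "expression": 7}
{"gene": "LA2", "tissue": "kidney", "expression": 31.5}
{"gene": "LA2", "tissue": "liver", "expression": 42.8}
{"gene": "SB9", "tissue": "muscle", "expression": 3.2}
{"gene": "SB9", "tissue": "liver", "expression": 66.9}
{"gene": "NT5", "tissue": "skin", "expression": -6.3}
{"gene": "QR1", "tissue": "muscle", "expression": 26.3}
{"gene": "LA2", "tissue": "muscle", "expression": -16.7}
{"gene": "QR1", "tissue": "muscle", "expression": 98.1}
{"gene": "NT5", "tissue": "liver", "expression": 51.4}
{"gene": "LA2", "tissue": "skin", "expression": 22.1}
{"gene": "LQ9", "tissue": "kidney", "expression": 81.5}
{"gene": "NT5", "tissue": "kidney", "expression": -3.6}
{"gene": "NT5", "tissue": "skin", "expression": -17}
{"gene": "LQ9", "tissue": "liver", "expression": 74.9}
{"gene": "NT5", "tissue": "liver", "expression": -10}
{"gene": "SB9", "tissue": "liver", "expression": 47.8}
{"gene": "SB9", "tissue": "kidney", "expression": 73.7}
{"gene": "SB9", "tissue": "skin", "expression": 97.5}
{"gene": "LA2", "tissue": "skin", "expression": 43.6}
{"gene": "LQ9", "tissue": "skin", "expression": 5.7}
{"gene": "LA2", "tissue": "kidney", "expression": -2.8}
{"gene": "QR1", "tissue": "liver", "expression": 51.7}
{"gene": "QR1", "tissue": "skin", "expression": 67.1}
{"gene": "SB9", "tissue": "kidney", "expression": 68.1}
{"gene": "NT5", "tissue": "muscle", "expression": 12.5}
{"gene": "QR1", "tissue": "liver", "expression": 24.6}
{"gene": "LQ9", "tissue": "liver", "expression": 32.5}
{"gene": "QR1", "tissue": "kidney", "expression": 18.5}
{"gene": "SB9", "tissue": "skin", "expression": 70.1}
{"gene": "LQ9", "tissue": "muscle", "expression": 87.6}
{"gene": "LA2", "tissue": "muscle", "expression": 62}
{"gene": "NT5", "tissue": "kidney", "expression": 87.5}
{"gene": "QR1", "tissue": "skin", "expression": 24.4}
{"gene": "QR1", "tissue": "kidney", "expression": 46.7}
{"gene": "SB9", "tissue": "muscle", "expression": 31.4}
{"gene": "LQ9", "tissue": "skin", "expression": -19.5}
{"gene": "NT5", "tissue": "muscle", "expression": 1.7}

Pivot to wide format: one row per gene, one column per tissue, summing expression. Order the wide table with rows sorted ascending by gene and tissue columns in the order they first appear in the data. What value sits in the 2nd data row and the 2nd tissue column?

88.8

With rows sorted ascending by gene, row 2 is gene=LQ9. tissue columns in first-appearance order: muscle, kidney, liver, skin; column 2 is kidney.
Long rows with gene=LQ9, tissue=kidney: 7.3 + 81.5 = 88.8.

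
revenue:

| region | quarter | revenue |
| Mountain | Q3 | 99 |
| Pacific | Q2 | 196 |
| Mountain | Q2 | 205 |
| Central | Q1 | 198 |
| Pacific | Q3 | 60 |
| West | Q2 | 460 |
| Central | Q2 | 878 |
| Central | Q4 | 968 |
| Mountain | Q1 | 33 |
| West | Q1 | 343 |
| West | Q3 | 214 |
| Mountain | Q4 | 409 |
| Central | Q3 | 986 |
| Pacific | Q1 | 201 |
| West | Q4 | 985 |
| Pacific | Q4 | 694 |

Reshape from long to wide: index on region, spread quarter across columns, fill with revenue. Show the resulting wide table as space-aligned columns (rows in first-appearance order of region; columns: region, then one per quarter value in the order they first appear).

Columns: region plus the 4 distinct quarter values (Q3, Q2, Q1, Q4).
For example, row Mountain column Q3 takes revenue=99 from the long row (Mountain, Q3).

region    Q3   Q2   Q1   Q4 
Mountain  99   205  33   409
Pacific   60   196  201  694
Central   986  878  198  968
West      214  460  343  985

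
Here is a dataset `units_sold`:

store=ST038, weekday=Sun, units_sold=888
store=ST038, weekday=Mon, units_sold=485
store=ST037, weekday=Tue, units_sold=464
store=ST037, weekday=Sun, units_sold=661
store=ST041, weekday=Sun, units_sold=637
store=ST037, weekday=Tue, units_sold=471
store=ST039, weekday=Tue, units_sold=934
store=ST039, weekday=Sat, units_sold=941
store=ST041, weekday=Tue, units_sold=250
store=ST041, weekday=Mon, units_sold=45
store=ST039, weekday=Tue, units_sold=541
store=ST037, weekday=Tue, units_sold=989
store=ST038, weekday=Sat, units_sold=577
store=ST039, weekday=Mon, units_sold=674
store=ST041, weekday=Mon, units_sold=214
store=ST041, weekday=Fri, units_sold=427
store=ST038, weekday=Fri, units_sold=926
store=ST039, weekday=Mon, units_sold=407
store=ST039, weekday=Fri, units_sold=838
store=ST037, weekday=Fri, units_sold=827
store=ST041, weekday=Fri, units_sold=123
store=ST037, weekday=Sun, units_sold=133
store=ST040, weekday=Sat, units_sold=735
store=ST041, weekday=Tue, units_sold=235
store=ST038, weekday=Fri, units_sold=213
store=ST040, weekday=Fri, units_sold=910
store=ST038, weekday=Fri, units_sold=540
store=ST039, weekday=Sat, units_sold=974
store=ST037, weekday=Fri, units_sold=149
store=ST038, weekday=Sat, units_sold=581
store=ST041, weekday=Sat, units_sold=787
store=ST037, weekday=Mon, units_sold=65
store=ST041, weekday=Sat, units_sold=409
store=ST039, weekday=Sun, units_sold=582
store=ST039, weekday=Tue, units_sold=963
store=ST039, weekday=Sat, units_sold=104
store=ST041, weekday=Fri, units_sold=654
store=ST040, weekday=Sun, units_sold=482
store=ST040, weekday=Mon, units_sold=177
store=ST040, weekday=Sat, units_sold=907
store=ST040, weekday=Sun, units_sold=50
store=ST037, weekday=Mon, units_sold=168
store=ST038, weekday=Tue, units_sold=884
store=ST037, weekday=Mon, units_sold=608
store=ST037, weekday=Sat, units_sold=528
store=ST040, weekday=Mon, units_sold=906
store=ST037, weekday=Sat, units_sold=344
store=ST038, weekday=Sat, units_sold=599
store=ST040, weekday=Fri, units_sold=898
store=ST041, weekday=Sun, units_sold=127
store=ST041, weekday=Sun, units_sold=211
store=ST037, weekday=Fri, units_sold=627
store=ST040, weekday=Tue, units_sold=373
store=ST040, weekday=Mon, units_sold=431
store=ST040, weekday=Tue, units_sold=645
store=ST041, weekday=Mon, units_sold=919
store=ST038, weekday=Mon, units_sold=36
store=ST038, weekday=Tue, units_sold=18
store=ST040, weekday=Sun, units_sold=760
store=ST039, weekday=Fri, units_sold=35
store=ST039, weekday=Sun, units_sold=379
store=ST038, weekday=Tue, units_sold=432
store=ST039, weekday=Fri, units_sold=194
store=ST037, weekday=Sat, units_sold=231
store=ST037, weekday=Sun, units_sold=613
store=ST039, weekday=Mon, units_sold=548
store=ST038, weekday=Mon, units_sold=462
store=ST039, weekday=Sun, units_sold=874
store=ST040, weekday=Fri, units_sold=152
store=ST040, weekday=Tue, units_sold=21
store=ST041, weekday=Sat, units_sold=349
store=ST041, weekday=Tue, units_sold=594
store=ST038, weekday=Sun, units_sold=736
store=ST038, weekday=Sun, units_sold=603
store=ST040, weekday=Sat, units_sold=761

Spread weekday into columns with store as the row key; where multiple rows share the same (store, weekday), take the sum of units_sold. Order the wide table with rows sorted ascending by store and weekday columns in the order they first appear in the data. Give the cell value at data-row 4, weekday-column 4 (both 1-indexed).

With rows sorted ascending by store, row 4 is store=ST040. weekday columns in first-appearance order: Sun, Mon, Tue, Sat, Fri; column 4 is Sat.
Long rows with store=ST040, weekday=Sat: 735 + 907 + 761 = 2403.

2403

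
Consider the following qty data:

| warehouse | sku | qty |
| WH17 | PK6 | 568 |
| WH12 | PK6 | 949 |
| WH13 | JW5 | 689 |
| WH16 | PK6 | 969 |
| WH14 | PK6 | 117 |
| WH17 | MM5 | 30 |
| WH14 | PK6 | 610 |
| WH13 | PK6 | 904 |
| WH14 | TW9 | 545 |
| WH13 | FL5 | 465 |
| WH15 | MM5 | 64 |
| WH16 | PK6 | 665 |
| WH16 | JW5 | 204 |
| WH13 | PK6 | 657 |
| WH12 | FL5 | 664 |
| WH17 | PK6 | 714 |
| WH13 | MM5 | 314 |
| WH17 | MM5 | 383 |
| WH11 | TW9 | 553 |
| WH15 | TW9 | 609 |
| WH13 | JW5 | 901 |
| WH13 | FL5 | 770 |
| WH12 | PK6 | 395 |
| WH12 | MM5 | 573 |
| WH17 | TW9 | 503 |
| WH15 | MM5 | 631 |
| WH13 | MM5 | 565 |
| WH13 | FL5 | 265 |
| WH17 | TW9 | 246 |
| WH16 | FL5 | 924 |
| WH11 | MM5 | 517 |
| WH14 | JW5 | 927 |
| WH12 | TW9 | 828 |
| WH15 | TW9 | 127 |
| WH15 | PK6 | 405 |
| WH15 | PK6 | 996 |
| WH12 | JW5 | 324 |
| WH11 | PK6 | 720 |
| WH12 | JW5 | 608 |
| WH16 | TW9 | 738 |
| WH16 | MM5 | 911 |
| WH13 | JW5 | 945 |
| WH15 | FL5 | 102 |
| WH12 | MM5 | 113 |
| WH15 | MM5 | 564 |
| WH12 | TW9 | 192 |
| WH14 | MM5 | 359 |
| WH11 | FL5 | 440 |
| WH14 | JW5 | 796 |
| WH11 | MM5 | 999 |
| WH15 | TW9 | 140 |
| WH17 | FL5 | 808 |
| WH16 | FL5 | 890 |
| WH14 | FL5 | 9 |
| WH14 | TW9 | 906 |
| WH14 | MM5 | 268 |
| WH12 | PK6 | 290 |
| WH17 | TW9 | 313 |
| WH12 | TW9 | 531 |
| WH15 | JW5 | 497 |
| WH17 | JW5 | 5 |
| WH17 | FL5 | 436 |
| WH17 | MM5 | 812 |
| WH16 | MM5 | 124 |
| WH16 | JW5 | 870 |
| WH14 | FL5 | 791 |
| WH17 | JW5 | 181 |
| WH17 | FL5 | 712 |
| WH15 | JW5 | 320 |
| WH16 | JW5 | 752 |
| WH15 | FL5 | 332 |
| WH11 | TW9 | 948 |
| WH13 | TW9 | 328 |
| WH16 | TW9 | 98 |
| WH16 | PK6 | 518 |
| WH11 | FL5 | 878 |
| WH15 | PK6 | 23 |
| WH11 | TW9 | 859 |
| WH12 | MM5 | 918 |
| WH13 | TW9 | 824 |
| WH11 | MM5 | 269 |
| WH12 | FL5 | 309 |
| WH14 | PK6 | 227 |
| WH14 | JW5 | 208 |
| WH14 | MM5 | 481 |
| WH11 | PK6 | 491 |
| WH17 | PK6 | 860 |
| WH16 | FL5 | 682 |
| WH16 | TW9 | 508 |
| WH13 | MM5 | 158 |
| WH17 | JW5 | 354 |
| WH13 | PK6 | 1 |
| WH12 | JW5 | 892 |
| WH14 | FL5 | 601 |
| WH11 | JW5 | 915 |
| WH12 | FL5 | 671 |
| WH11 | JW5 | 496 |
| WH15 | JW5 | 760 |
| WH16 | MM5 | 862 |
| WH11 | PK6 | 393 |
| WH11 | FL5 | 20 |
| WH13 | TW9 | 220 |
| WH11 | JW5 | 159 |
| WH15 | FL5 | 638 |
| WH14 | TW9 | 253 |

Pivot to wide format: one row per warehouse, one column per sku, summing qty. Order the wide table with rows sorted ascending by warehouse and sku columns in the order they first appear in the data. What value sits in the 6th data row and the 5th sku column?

2496

With rows sorted ascending by warehouse, row 6 is warehouse=WH16. sku columns in first-appearance order: PK6, JW5, MM5, TW9, FL5; column 5 is FL5.
Long rows with warehouse=WH16, sku=FL5: 924 + 890 + 682 = 2496.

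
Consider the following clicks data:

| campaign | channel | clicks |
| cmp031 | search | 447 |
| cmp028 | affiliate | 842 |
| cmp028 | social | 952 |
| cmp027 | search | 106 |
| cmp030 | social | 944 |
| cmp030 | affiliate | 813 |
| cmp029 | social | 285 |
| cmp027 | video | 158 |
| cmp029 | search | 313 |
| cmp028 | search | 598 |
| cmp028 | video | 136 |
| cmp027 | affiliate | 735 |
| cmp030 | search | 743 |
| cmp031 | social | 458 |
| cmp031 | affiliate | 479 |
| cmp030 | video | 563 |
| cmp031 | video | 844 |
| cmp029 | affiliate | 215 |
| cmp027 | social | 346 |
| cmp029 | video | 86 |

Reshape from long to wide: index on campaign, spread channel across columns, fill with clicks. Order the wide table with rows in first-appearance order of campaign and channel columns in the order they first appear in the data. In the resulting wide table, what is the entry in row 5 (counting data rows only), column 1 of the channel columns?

313

With rows in first-appearance order of campaign, row 5 is campaign=cmp029. channel columns in first-appearance order: search, affiliate, social, video; column 1 is search.
Long rows with campaign=cmp029, channel=search: clicks = 313.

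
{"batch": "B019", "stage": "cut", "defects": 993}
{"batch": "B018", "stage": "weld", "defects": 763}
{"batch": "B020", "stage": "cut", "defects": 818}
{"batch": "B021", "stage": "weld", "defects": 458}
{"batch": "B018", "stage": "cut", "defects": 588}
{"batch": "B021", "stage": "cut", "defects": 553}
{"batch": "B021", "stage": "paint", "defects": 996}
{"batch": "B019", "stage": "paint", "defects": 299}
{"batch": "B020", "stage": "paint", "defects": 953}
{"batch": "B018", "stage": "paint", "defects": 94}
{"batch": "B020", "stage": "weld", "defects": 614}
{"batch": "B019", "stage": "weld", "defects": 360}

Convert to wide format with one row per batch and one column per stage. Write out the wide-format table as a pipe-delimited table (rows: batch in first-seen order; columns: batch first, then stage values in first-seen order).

Columns: batch plus the 3 distinct stage values (cut, weld, paint).
For example, row B019 column cut takes defects=993 from the long row (B019, cut).

| batch | cut | weld | paint |
| B019 | 993 | 360 | 299 |
| B018 | 588 | 763 | 94 |
| B020 | 818 | 614 | 953 |
| B021 | 553 | 458 | 996 |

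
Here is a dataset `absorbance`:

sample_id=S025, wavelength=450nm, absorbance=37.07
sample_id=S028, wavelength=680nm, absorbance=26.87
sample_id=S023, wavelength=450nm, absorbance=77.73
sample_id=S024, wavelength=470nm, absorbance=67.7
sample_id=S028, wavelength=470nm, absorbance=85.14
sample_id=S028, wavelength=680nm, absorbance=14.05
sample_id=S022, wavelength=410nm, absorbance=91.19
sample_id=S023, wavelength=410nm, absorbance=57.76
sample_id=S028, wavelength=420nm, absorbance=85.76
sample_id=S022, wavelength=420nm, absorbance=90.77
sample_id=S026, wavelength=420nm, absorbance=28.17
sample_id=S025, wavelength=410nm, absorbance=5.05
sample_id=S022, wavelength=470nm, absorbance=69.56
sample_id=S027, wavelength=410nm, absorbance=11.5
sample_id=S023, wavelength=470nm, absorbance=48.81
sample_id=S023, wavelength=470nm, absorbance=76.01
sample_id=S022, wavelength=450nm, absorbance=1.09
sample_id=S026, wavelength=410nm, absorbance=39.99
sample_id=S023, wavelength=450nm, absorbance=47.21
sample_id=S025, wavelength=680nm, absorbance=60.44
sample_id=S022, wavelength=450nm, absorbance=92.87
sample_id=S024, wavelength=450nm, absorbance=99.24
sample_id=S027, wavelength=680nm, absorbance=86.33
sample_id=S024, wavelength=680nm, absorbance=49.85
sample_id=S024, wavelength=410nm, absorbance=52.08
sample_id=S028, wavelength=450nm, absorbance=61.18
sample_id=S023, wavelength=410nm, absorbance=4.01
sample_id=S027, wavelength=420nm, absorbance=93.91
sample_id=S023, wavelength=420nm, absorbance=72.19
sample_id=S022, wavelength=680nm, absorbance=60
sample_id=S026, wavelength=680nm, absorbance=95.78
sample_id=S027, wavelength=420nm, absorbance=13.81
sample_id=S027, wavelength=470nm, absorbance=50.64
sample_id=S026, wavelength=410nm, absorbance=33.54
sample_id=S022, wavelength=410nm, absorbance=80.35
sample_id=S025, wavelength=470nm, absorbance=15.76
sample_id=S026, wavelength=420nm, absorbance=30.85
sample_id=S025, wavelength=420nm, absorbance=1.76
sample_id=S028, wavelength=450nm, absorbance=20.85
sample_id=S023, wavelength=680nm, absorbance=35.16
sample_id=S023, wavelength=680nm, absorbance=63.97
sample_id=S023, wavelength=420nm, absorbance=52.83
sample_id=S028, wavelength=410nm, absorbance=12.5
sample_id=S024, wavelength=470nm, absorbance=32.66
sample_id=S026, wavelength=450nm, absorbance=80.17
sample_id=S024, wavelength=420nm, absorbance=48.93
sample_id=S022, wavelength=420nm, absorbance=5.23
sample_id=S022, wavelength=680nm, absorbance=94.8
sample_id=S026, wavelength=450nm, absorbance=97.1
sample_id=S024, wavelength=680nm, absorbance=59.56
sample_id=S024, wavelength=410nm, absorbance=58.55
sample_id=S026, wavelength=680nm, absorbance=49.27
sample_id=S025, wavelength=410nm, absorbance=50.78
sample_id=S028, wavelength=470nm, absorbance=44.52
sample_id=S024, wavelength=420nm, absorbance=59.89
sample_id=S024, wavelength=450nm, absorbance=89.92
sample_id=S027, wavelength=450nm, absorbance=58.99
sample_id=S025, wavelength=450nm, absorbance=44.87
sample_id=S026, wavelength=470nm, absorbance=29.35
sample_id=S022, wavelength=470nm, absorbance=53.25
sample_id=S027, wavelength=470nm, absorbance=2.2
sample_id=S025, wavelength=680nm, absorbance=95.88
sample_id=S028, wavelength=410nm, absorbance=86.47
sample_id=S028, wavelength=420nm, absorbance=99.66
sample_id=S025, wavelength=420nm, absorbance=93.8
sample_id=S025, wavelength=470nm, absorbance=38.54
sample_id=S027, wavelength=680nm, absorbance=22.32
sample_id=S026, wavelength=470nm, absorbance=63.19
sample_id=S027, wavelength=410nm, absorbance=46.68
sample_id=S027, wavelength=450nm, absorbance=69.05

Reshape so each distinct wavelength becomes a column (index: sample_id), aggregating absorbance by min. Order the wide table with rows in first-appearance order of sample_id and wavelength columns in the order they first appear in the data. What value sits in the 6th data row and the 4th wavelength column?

With rows in first-appearance order of sample_id, row 6 is sample_id=S026. wavelength columns in first-appearance order: 450nm, 680nm, 470nm, 410nm, 420nm; column 4 is 410nm.
Long rows with sample_id=S026, wavelength=410nm: min(39.99, 33.54) = 33.54.

33.54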